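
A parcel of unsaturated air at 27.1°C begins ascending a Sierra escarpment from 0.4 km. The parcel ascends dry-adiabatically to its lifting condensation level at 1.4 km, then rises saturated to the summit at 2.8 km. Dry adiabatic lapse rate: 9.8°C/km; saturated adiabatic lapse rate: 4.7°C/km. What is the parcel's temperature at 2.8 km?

10.72°C

From 400 m to 1400 m (dry): cools by 9.8 × 1 = 9.8°C, giving 17.3°C.
From 1400 m to 2800 m (saturated): cools by 4.7 × 1.4 = 6.58°C, giving 10.72°C.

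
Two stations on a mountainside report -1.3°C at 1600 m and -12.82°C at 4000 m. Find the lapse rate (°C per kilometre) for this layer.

Γ = −ΔT/Δz = (-1.3 − (-12.82)) / (4000 − 1600) m
  = 11.52°C / 2.4 km = 4.8°C/km

4.8°C/km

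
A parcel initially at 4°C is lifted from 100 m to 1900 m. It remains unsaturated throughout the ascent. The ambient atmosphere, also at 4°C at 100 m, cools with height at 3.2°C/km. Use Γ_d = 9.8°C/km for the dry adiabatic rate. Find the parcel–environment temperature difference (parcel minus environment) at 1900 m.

Parcel:
  100 → 1900 m (dry, 9.8°C/km): ΔT = -9.8 × 1.8 = -17.64°C → T = -13.64°C
Environment:
  100 → 1900 m (environment, 3.2°C/km): ΔT = -3.2 × 1.8 = -5.76°C → T = -1.76°C
T_parcel − T_env = -13.64 − (-1.76) = -11.88°C

-11.88°C (parcel cooler than environment)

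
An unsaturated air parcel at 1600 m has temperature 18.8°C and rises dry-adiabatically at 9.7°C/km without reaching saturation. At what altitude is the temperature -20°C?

5600 m

Height above start = (18.8 − (-20)) / 9.7 = 4 km
Altitude = 1600 m + 4000 m = 5600 m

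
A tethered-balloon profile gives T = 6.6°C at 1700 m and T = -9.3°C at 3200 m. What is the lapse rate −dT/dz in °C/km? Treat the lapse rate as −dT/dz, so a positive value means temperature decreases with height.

Γ = −ΔT/Δz = (6.6 − (-9.3)) / (3200 − 1700) m
  = 15.9°C / 1.5 km = 10.6°C/km

10.6°C/km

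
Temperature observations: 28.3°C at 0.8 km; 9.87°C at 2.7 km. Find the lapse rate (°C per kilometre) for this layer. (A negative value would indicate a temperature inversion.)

9.7°C/km

Γ = −ΔT/Δz = (28.3 − 9.87) / (2700 − 800) m
  = 18.43°C / 1.9 km = 9.7°C/km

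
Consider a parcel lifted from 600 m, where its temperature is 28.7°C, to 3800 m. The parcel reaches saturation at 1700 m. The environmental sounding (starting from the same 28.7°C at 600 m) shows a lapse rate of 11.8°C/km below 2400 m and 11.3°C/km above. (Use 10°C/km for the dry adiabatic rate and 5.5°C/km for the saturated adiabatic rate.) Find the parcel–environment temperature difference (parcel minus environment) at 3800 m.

+14.51°C (parcel warmer than environment)

Parcel:
  600–1700 m, dry: Δz = 1.1 km ⇒ ΔT = -11°C; T = 17.7°C
  1700–3800 m, saturated: Δz = 2.1 km ⇒ ΔT = -11.55°C; T = 6.15°C
Environment:
  600–2400 m, environment, lower layer: Δz = 1.8 km ⇒ ΔT = -21.24°C; T = 7.46°C
  2400–3800 m, environment, upper layer: Δz = 1.4 km ⇒ ΔT = -15.82°C; T = -8.36°C
T_parcel − T_env = 6.15 − (-8.36) = +14.51°C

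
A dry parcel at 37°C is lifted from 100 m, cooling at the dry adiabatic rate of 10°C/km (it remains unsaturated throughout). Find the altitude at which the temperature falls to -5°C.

4300 m

Height above start = (37 − (-5)) / 10 = 4.2 km
Altitude = 100 m + 4200 m = 4300 m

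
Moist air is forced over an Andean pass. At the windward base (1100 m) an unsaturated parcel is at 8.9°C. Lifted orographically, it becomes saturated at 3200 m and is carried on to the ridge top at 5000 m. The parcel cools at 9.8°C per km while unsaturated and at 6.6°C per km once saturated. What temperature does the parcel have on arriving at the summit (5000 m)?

-23.56°C

1100 → 3200 m (dry, 9.8°C/km): ΔT = -9.8 × 2.1 = -20.58°C → T = -11.68°C
3200 → 5000 m (saturated, 6.6°C/km): ΔT = -6.6 × 1.8 = -11.88°C → T = -23.56°C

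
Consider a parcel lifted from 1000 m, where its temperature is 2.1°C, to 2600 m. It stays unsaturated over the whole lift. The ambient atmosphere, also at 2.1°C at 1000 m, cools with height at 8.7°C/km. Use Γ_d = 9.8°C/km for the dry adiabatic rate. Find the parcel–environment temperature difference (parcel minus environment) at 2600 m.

Parcel:
  Dry to 2600 m: -9.8 × 1.6 km = -15.68°C, so T = -13.58°C.
Environment:
  Environment to 2600 m: -8.7 × 1.6 km = -13.92°C, so T = -11.82°C.
T_parcel − T_env = -13.58 − (-11.82) = -1.76°C

-1.76°C (parcel cooler than environment)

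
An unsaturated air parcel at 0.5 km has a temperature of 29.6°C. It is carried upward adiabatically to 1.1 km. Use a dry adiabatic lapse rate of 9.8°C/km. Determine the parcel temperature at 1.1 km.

From 500 m to 1100 m (dry adiabatic): cools by 9.8 × 0.6 = 5.88°C, giving 23.72°C.

23.72°C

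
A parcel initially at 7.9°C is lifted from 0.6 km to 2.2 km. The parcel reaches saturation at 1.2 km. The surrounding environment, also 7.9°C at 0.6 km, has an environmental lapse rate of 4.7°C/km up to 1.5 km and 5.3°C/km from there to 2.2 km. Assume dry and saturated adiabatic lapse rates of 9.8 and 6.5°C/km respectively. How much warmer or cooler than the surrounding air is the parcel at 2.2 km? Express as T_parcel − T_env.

-4.44°C (parcel cooler than environment)

Parcel:
  Dry to 1200 m: -9.8 × 0.6 km = -5.88°C, so T = 2.02°C.
  Saturated to 2200 m: -6.5 × 1 km = -6.5°C, so T = -4.48°C.
Environment:
  Environment, lower layer to 1500 m: -4.7 × 0.9 km = -4.23°C, so T = 3.67°C.
  Environment, upper layer to 2200 m: -5.3 × 0.7 km = -3.71°C, so T = -0.04°C.
T_parcel − T_env = -4.48 − (-0.04) = -4.44°C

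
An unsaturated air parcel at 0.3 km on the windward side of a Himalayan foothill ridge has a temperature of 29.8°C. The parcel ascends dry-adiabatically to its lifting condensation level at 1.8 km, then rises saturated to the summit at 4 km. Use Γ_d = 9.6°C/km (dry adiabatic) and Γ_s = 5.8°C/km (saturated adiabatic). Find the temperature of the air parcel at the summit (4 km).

2.64°C

Dry to 1800 m: -9.6 × 1.5 km = -14.4°C, so T = 15.4°C.
Saturated to 4000 m: -5.8 × 2.2 km = -12.76°C, so T = 2.64°C.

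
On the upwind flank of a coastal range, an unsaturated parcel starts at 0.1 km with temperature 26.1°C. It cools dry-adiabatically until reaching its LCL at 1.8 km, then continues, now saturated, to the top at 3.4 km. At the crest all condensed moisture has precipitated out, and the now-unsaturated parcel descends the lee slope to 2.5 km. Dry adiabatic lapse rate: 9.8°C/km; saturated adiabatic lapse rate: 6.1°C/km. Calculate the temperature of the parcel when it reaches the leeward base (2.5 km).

From 100 m to 1800 m (dry): cools by 9.8 × 1.7 = 16.66°C, giving 9.44°C.
From 1800 m to 3400 m (saturated): cools by 6.1 × 1.6 = 9.76°C, giving -0.32°C.
From 3400 m to 2500 m (dry descent): warms by 9.8 × 0.9 = 8.82°C, giving 8.5°C.

8.5°C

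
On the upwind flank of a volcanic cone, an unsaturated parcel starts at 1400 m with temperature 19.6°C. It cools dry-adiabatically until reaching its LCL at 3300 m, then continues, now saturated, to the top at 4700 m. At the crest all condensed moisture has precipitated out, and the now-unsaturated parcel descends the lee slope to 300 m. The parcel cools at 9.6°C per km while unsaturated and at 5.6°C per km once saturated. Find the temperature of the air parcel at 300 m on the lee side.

1400 → 3300 m (dry, 9.6°C/km): ΔT = -9.6 × 1.9 = -18.24°C → T = 1.36°C
3300 → 4700 m (saturated, 5.6°C/km): ΔT = -5.6 × 1.4 = -7.84°C → T = -6.48°C
4700 → 300 m (dry descent, 9.6°C/km): ΔT = +9.6 × 4.4 = +42.24°C → T = 35.76°C

35.76°C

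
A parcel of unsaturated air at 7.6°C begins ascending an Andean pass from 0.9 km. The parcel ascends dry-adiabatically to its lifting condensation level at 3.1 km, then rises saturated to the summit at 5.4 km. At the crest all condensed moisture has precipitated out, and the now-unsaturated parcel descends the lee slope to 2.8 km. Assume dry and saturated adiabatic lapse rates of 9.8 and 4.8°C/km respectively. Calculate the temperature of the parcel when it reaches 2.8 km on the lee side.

0.48°C

900–3100 m, dry: Δz = 2.2 km ⇒ ΔT = -21.56°C; T = -13.96°C
3100–5400 m, saturated: Δz = 2.3 km ⇒ ΔT = -11.04°C; T = -25°C
5400–2800 m, dry descent: Δz = 2.6 km ⇒ ΔT = +25.48°C; T = 0.48°C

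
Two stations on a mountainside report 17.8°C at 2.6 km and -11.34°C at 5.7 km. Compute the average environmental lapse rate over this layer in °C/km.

9.4°C/km

Γ = −ΔT/Δz = (17.8 − (-11.34)) / (5700 − 2600) m
  = 29.14°C / 3.1 km = 9.4°C/km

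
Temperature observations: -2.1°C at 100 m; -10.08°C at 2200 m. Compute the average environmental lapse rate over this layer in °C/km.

Γ = −ΔT/Δz = (-2.1 − (-10.08)) / (2200 − 100) m
  = 7.98°C / 2.1 km = 3.8°C/km

3.8°C/km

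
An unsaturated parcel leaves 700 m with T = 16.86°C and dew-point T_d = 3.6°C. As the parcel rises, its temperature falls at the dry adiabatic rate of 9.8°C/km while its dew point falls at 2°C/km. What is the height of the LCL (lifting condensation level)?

T and T_d converge at 9.8 − 2 = 7.8°C per km
Height above start = (16.86 − 3.6) / 7.8 = 1.7 km
LCL altitude = 700 m + 1700 m = 2400 m

2400 m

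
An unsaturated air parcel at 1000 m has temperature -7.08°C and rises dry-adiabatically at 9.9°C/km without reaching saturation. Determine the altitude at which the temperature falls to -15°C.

1800 m

Height above start = (-7.08 − (-15)) / 9.9 = 0.8 km
Altitude = 1000 m + 800 m = 1800 m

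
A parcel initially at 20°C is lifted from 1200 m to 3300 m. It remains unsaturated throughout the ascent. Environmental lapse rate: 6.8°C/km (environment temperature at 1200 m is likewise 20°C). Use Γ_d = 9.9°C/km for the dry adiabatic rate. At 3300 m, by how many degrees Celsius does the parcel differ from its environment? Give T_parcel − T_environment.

Parcel:
  Dry to 3300 m: -9.9 × 2.1 km = -20.79°C, so T = -0.79°C.
Environment:
  Environment to 3300 m: -6.8 × 2.1 km = -14.28°C, so T = 5.72°C.
T_parcel − T_env = -0.79 − 5.72 = -6.51°C

-6.51°C (parcel cooler than environment)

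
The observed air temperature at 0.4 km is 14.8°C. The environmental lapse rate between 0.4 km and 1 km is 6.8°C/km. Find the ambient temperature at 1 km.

10.72°C

From 400 m to 1000 m (environmental): cools by 6.8 × 0.6 = 4.08°C, giving 10.72°C.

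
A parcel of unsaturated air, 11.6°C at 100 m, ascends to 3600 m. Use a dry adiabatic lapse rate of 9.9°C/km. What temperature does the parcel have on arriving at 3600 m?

-23.05°C

100 → 3600 m (dry adiabatic, 9.9°C/km): ΔT = -9.9 × 3.5 = -34.65°C → T = -23.05°C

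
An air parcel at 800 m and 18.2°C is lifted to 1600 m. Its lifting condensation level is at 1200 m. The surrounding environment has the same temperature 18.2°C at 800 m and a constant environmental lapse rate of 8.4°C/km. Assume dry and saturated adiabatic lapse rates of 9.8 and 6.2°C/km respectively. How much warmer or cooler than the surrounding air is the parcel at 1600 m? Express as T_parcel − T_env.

+0.32°C (parcel warmer than environment)

Parcel:
  800–1200 m, dry: Δz = 0.4 km ⇒ ΔT = -3.92°C; T = 14.28°C
  1200–1600 m, saturated: Δz = 0.4 km ⇒ ΔT = -2.48°C; T = 11.8°C
Environment:
  800–1600 m, environment: Δz = 0.8 km ⇒ ΔT = -6.72°C; T = 11.48°C
T_parcel − T_env = 11.8 − 11.48 = +0.32°C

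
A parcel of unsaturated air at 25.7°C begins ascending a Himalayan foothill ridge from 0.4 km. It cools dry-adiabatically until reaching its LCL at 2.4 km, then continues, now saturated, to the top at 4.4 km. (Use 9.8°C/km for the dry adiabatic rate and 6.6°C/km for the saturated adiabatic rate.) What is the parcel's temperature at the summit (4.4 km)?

From 400 m to 2400 m (dry): cools by 9.8 × 2 = 19.6°C, giving 6.1°C.
From 2400 m to 4400 m (saturated): cools by 6.6 × 2 = 13.2°C, giving -7.1°C.

-7.1°C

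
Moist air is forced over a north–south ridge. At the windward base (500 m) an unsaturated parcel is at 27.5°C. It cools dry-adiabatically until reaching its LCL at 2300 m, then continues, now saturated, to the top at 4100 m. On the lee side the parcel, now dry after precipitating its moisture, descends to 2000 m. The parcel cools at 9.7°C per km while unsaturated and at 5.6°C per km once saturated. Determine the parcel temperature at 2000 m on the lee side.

500–2300 m, dry: Δz = 1.8 km ⇒ ΔT = -17.46°C; T = 10.04°C
2300–4100 m, saturated: Δz = 1.8 km ⇒ ΔT = -10.08°C; T = -0.04°C
4100–2000 m, dry descent: Δz = 2.1 km ⇒ ΔT = +20.37°C; T = 20.33°C

20.33°C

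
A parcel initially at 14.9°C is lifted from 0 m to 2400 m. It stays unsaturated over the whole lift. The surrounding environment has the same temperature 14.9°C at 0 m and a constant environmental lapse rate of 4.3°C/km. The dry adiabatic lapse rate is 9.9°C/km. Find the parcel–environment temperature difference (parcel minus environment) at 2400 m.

-13.44°C (parcel cooler than environment)

Parcel:
  0 → 2400 m (dry, 9.9°C/km): ΔT = -9.9 × 2.4 = -23.76°C → T = -8.86°C
Environment:
  0 → 2400 m (environment, 4.3°C/km): ΔT = -4.3 × 2.4 = -10.32°C → T = 4.58°C
T_parcel − T_env = -8.86 − 4.58 = -13.44°C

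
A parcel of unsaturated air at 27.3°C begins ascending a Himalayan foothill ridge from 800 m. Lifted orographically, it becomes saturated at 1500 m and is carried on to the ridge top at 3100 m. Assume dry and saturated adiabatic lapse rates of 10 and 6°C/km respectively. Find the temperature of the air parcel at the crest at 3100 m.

Dry to 1500 m: -10 × 0.7 km = -7°C, so T = 20.3°C.
Saturated to 3100 m: -6 × 1.6 km = -9.6°C, so T = 10.7°C.

10.7°C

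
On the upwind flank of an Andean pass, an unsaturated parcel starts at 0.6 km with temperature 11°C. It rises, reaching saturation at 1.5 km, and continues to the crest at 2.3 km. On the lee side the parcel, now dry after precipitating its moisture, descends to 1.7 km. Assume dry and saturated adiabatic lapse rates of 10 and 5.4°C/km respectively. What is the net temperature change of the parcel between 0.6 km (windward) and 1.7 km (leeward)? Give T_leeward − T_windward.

-7.32°C

600 → 1500 m (dry, 10°C/km): ΔT = -10 × 0.9 = -9°C → T = 2°C
1500 → 2300 m (saturated, 5.4°C/km): ΔT = -5.4 × 0.8 = -4.32°C → T = -2.32°C
2300 → 1700 m (dry descent, 10°C/km): ΔT = +10 × 0.6 = +6°C → T = 3.68°C
Net change vs windward start: 3.68 − 11 = -7.32°C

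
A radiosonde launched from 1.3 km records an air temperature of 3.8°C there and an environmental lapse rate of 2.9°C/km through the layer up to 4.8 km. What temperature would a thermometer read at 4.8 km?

-6.35°C

Environmental to 4800 m: -2.9 × 3.5 km = -10.15°C, so T = -6.35°C.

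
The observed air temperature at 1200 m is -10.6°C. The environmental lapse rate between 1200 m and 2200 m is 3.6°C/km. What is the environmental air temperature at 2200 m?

-14.2°C

From 1200 m to 2200 m (environmental): cools by 3.6 × 1 = 3.6°C, giving -14.2°C.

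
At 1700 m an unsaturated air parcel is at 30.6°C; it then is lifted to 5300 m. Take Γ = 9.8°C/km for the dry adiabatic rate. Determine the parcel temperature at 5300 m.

From 1700 m to 5300 m (dry adiabatic): cools by 9.8 × 3.6 = 35.28°C, giving -4.68°C.

-4.68°C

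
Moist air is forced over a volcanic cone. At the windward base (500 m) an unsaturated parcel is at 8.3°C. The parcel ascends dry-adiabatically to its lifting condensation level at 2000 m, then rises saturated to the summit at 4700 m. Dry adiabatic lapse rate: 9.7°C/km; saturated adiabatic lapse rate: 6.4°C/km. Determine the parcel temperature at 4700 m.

-23.53°C

500 → 2000 m (dry, 9.7°C/km): ΔT = -9.7 × 1.5 = -14.55°C → T = -6.25°C
2000 → 4700 m (saturated, 6.4°C/km): ΔT = -6.4 × 2.7 = -17.28°C → T = -23.53°C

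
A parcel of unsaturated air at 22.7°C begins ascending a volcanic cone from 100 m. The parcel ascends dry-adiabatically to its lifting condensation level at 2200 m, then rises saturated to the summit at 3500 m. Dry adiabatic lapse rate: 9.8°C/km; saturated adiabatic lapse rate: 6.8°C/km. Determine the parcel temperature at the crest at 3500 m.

-6.72°C

Dry to 2200 m: -9.8 × 2.1 km = -20.58°C, so T = 2.12°C.
Saturated to 3500 m: -6.8 × 1.3 km = -8.84°C, so T = -6.72°C.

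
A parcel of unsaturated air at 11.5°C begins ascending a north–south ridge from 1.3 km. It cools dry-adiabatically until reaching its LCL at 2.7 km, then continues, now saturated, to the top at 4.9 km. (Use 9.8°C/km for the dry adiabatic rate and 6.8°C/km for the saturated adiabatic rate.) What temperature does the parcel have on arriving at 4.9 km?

-17.18°C

1300–2700 m, dry: Δz = 1.4 km ⇒ ΔT = -13.72°C; T = -2.22°C
2700–4900 m, saturated: Δz = 2.2 km ⇒ ΔT = -14.96°C; T = -17.18°C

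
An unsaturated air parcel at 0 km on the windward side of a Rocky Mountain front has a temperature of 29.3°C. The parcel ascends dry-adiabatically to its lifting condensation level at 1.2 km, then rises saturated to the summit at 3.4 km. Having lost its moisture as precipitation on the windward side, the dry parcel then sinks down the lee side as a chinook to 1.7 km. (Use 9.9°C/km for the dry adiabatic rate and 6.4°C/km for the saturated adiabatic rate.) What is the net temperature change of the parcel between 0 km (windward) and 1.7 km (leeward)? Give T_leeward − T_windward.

-9.13°C

0–1200 m, dry: Δz = 1.2 km ⇒ ΔT = -11.88°C; T = 17.42°C
1200–3400 m, saturated: Δz = 2.2 km ⇒ ΔT = -14.08°C; T = 3.34°C
3400–1700 m, dry descent: Δz = 1.7 km ⇒ ΔT = +16.83°C; T = 20.17°C
Net change vs windward start: 20.17 − 29.3 = -9.13°C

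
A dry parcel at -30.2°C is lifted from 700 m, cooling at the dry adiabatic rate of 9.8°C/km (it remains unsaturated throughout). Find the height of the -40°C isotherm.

Height above start = (-30.2 − (-40)) / 9.8 = 1 km
Altitude = 700 m + 1000 m = 1700 m

1700 m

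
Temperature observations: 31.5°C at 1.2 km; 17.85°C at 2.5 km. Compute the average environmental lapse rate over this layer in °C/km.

Γ = −ΔT/Δz = (31.5 − 17.85) / (2500 − 1200) m
  = 13.65°C / 1.3 km = 10.5°C/km

10.5°C/km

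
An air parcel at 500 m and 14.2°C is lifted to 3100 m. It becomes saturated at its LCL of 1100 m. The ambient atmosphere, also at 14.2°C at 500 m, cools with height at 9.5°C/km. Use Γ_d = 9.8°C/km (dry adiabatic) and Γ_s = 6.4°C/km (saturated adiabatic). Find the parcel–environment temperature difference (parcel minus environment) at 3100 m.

Parcel:
  From 500 m to 1100 m (dry): cools by 9.8 × 0.6 = 5.88°C, giving 8.32°C.
  From 1100 m to 3100 m (saturated): cools by 6.4 × 2 = 12.8°C, giving -4.48°C.
Environment:
  From 500 m to 3100 m (environment): cools by 9.5 × 2.6 = 24.7°C, giving -10.5°C.
T_parcel − T_env = -4.48 − (-10.5) = +6.02°C

+6.02°C (parcel warmer than environment)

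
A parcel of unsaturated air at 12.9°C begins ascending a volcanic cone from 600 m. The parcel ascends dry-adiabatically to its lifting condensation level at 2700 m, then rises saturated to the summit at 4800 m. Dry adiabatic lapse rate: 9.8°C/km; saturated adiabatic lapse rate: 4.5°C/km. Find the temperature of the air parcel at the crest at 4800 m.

-17.13°C

600–2700 m, dry: Δz = 2.1 km ⇒ ΔT = -20.58°C; T = -7.68°C
2700–4800 m, saturated: Δz = 2.1 km ⇒ ΔT = -9.45°C; T = -17.13°C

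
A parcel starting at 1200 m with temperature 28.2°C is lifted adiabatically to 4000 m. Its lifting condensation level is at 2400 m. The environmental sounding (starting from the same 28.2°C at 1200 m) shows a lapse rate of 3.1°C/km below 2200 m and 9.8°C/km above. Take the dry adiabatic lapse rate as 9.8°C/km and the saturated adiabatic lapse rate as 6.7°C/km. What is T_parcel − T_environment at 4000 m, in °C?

Parcel:
  Dry to 2400 m: -9.8 × 1.2 km = -11.76°C, so T = 16.44°C.
  Saturated to 4000 m: -6.7 × 1.6 km = -10.72°C, so T = 5.72°C.
Environment:
  Environment, lower layer to 2200 m: -3.1 × 1 km = -3.1°C, so T = 25.1°C.
  Environment, upper layer to 4000 m: -9.8 × 1.8 km = -17.64°C, so T = 7.46°C.
T_parcel − T_env = 5.72 − 7.46 = -1.74°C

-1.74°C (parcel cooler than environment)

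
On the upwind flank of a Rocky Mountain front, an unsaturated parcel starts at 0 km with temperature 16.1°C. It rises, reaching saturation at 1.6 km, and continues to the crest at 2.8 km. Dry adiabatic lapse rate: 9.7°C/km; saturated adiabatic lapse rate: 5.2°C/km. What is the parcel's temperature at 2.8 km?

-5.66°C

Dry to 1600 m: -9.7 × 1.6 km = -15.52°C, so T = 0.58°C.
Saturated to 2800 m: -5.2 × 1.2 km = -6.24°C, so T = -5.66°C.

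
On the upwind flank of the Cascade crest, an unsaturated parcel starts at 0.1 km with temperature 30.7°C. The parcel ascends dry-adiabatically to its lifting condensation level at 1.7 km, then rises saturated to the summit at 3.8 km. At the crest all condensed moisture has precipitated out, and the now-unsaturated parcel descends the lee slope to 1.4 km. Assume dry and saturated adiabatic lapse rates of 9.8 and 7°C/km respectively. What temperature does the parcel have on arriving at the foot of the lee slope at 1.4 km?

Dry to 1700 m: -9.8 × 1.6 km = -15.68°C, so T = 15.02°C.
Saturated to 3800 m: -7 × 2.1 km = -14.7°C, so T = 0.32°C.
Dry descent to 1400 m: +9.8 × 2.4 km = +23.52°C, so T = 23.84°C.

23.84°C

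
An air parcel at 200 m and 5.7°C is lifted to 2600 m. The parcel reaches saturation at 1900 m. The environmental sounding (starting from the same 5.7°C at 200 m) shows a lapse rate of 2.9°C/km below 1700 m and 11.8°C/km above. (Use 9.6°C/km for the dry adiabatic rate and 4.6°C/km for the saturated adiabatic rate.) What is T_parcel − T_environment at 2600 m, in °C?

-4.57°C (parcel cooler than environment)

Parcel:
  200–1900 m, dry: Δz = 1.7 km ⇒ ΔT = -16.32°C; T = -10.62°C
  1900–2600 m, saturated: Δz = 0.7 km ⇒ ΔT = -3.22°C; T = -13.84°C
Environment:
  200–1700 m, environment, lower layer: Δz = 1.5 km ⇒ ΔT = -4.35°C; T = 1.35°C
  1700–2600 m, environment, upper layer: Δz = 0.9 km ⇒ ΔT = -10.62°C; T = -9.27°C
T_parcel − T_env = -13.84 − (-9.27) = -4.57°C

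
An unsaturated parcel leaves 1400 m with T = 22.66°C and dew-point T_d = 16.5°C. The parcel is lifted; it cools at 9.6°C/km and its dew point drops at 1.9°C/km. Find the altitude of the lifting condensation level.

T and T_d converge at 9.6 − 1.9 = 7.7°C per km
Height above start = (22.66 − 16.5) / 7.7 = 0.8 km
LCL altitude = 1400 m + 800 m = 2200 m

2200 m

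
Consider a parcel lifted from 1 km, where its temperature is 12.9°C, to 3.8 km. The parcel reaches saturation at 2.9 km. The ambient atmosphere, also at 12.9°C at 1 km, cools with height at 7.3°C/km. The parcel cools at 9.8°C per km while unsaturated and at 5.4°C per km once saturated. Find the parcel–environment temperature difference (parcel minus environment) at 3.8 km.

Parcel:
  Dry to 2900 m: -9.8 × 1.9 km = -18.62°C, so T = -5.72°C.
  Saturated to 3800 m: -5.4 × 0.9 km = -4.86°C, so T = -10.58°C.
Environment:
  Environment to 3800 m: -7.3 × 2.8 km = -20.44°C, so T = -7.54°C.
T_parcel − T_env = -10.58 − (-7.54) = -3.04°C

-3.04°C (parcel cooler than environment)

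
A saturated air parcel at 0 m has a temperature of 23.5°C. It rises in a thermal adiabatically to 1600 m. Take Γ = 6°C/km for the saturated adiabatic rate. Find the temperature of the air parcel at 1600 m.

13.9°C

Saturated adiabatic to 1600 m: -6 × 1.6 km = -9.6°C, so T = 13.9°C.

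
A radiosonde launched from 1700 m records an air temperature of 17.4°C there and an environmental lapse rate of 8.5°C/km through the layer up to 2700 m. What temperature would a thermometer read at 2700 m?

8.9°C

From 1700 m to 2700 m (environmental): cools by 8.5 × 1 = 8.5°C, giving 8.9°C.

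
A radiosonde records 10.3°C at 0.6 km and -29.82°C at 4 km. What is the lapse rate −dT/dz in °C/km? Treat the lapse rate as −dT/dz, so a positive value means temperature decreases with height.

11.8°C/km

Γ = −ΔT/Δz = (10.3 − (-29.82)) / (4000 − 600) m
  = 40.12°C / 3.4 km = 11.8°C/km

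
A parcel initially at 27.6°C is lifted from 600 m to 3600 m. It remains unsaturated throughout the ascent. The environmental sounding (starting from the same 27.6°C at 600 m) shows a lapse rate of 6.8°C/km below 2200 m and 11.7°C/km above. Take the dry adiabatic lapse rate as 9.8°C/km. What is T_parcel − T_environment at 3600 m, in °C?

-2.14°C (parcel cooler than environment)

Parcel:
  Dry to 3600 m: -9.8 × 3 km = -29.4°C, so T = -1.8°C.
Environment:
  Environment, lower layer to 2200 m: -6.8 × 1.6 km = -10.88°C, so T = 16.72°C.
  Environment, upper layer to 3600 m: -11.7 × 1.4 km = -16.38°C, so T = 0.34°C.
T_parcel − T_env = -1.8 − 0.34 = -2.14°C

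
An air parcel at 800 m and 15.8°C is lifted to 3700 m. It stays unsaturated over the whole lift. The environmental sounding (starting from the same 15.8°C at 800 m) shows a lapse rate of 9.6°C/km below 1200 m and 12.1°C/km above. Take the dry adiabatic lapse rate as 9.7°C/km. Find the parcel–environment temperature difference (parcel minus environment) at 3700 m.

Parcel:
  800–3700 m, dry: Δz = 2.9 km ⇒ ΔT = -28.13°C; T = -12.33°C
Environment:
  800–1200 m, environment, lower layer: Δz = 0.4 km ⇒ ΔT = -3.84°C; T = 11.96°C
  1200–3700 m, environment, upper layer: Δz = 2.5 km ⇒ ΔT = -30.25°C; T = -18.29°C
T_parcel − T_env = -12.33 − (-18.29) = +5.96°C

+5.96°C (parcel warmer than environment)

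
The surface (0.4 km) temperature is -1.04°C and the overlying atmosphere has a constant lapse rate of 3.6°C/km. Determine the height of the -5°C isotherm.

Height above start = (-1.04 − (-5)) / 3.6 = 1.1 km
Altitude = 400 m + 1100 m = 1500 m

1.5 km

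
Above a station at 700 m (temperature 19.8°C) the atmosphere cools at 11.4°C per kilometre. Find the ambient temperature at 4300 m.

700 → 4300 m (environmental, 11.4°C/km): ΔT = -11.4 × 3.6 = -41.04°C → T = -21.24°C

-21.24°C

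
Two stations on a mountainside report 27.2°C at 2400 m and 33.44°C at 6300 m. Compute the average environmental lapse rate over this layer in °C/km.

Γ = −ΔT/Δz = (27.2 − 33.44) / (6300 − 2400) m
  = -6.24°C / 3.9 km = -1.6°C/km

-1.6°C/km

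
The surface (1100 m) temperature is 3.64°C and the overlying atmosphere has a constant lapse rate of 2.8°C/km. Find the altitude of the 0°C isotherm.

Height above start = (3.64 − 0) / 2.8 = 1.3 km
Altitude = 1100 m + 1300 m = 2400 m

2400 m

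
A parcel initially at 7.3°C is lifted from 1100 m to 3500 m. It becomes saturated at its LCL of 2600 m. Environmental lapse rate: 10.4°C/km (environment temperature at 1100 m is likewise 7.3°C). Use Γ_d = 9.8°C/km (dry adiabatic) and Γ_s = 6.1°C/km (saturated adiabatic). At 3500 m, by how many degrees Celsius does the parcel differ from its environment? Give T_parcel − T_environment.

Parcel:
  1100–2600 m, dry: Δz = 1.5 km ⇒ ΔT = -14.7°C; T = -7.4°C
  2600–3500 m, saturated: Δz = 0.9 km ⇒ ΔT = -5.49°C; T = -12.89°C
Environment:
  1100–3500 m, environment: Δz = 2.4 km ⇒ ΔT = -24.96°C; T = -17.66°C
T_parcel − T_env = -12.89 − (-17.66) = +4.77°C

+4.77°C (parcel warmer than environment)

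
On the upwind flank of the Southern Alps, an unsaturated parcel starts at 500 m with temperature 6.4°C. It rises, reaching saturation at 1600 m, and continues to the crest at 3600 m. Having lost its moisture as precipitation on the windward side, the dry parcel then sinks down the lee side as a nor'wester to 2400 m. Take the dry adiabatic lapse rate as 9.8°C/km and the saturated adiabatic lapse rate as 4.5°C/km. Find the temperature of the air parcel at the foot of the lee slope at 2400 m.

From 500 m to 1600 m (dry): cools by 9.8 × 1.1 = 10.78°C, giving -4.38°C.
From 1600 m to 3600 m (saturated): cools by 4.5 × 2 = 9°C, giving -13.38°C.
From 3600 m to 2400 m (dry descent): warms by 9.8 × 1.2 = 11.76°C, giving -1.62°C.

-1.62°C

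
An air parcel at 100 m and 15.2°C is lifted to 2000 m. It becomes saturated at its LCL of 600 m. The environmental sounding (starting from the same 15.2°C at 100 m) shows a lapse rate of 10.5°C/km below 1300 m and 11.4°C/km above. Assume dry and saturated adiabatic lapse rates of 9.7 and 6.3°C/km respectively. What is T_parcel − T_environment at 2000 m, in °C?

+6.91°C (parcel warmer than environment)

Parcel:
  From 100 m to 600 m (dry): cools by 9.7 × 0.5 = 4.85°C, giving 10.35°C.
  From 600 m to 2000 m (saturated): cools by 6.3 × 1.4 = 8.82°C, giving 1.53°C.
Environment:
  From 100 m to 1300 m (environment, lower layer): cools by 10.5 × 1.2 = 12.6°C, giving 2.6°C.
  From 1300 m to 2000 m (environment, upper layer): cools by 11.4 × 0.7 = 7.98°C, giving -5.38°C.
T_parcel − T_env = 1.53 − (-5.38) = +6.91°C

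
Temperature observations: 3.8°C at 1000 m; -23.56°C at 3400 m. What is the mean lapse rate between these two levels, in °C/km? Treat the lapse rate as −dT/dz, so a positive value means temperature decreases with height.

Γ = −ΔT/Δz = (3.8 − (-23.56)) / (3400 − 1000) m
  = 27.36°C / 2.4 km = 11.4°C/km

11.4°C/km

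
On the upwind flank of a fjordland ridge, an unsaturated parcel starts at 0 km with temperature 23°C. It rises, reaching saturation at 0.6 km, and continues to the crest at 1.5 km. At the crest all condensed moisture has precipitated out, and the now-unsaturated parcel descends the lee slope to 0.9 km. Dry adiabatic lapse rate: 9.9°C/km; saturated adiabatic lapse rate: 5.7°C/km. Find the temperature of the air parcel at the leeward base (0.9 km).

17.87°C

From 0 m to 600 m (dry): cools by 9.9 × 0.6 = 5.94°C, giving 17.06°C.
From 600 m to 1500 m (saturated): cools by 5.7 × 0.9 = 5.13°C, giving 11.93°C.
From 1500 m to 900 m (dry descent): warms by 9.9 × 0.6 = 5.94°C, giving 17.87°C.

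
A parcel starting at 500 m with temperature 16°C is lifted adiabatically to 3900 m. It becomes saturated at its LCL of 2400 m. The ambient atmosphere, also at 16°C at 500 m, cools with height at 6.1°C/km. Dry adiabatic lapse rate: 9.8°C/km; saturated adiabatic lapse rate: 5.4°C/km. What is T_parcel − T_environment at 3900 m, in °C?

Parcel:
  500–2400 m, dry: Δz = 1.9 km ⇒ ΔT = -18.62°C; T = -2.62°C
  2400–3900 m, saturated: Δz = 1.5 km ⇒ ΔT = -8.1°C; T = -10.72°C
Environment:
  500–3900 m, environment: Δz = 3.4 km ⇒ ΔT = -20.74°C; T = -4.74°C
T_parcel − T_env = -10.72 − (-4.74) = -5.98°C

-5.98°C (parcel cooler than environment)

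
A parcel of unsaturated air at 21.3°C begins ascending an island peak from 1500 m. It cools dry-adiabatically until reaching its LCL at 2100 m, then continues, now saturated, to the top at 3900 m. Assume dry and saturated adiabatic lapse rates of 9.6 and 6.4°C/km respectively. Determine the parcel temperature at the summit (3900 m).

Dry to 2100 m: -9.6 × 0.6 km = -5.76°C, so T = 15.54°C.
Saturated to 3900 m: -6.4 × 1.8 km = -11.52°C, so T = 4.02°C.

4.02°C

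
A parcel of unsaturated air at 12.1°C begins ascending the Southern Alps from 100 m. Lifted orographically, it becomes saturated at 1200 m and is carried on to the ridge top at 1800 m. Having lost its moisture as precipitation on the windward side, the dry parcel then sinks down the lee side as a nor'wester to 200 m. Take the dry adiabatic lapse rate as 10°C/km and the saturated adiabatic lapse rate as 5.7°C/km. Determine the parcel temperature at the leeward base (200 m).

13.68°C

From 100 m to 1200 m (dry): cools by 10 × 1.1 = 11°C, giving 1.1°C.
From 1200 m to 1800 m (saturated): cools by 5.7 × 0.6 = 3.42°C, giving -2.32°C.
From 1800 m to 200 m (dry descent): warms by 10 × 1.6 = 16°C, giving 13.68°C.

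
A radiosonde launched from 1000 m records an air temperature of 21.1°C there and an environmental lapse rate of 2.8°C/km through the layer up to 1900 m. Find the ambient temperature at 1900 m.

18.58°C

From 1000 m to 1900 m (environmental): cools by 2.8 × 0.9 = 2.52°C, giving 18.58°C.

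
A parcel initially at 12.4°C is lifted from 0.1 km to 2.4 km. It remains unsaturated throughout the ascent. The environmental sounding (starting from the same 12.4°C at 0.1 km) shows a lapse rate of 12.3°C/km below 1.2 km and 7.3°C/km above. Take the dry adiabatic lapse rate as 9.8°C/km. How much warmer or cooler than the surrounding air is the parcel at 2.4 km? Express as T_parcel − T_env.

-0.25°C (parcel cooler than environment)

Parcel:
  100–2400 m, dry: Δz = 2.3 km ⇒ ΔT = -22.54°C; T = -10.14°C
Environment:
  100–1200 m, environment, lower layer: Δz = 1.1 km ⇒ ΔT = -13.53°C; T = -1.13°C
  1200–2400 m, environment, upper layer: Δz = 1.2 km ⇒ ΔT = -8.76°C; T = -9.89°C
T_parcel − T_env = -10.14 − (-9.89) = -0.25°C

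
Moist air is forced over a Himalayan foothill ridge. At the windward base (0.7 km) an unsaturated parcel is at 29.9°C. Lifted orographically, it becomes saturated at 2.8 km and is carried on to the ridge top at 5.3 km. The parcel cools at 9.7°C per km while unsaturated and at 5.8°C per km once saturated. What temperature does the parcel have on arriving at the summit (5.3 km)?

-4.97°C

700 → 2800 m (dry, 9.7°C/km): ΔT = -9.7 × 2.1 = -20.37°C → T = 9.53°C
2800 → 5300 m (saturated, 5.8°C/km): ΔT = -5.8 × 2.5 = -14.5°C → T = -4.97°C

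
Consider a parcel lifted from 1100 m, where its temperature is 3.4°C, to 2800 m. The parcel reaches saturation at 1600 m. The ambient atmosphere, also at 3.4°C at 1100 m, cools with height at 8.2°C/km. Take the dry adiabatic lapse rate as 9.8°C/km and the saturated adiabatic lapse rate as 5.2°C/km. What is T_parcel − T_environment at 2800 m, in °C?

Parcel:
  1100–1600 m, dry: Δz = 0.5 km ⇒ ΔT = -4.9°C; T = -1.5°C
  1600–2800 m, saturated: Δz = 1.2 km ⇒ ΔT = -6.24°C; T = -7.74°C
Environment:
  1100–2800 m, environment: Δz = 1.7 km ⇒ ΔT = -13.94°C; T = -10.54°C
T_parcel − T_env = -7.74 − (-10.54) = +2.8°C

+2.8°C (parcel warmer than environment)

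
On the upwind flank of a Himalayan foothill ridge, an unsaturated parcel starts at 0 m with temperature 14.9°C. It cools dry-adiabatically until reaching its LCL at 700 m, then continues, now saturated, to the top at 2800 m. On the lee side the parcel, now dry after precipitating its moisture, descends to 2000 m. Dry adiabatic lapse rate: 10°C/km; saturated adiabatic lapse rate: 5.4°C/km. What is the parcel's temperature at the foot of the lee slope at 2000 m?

4.56°C

0–700 m, dry: Δz = 0.7 km ⇒ ΔT = -7°C; T = 7.9°C
700–2800 m, saturated: Δz = 2.1 km ⇒ ΔT = -11.34°C; T = -3.44°C
2800–2000 m, dry descent: Δz = 0.8 km ⇒ ΔT = +8°C; T = 4.56°C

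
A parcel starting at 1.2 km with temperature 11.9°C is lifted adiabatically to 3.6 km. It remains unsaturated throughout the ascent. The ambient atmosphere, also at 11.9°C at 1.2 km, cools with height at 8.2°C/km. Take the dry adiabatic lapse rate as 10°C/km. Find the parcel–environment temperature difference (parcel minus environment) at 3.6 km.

-4.32°C (parcel cooler than environment)

Parcel:
  1200 → 3600 m (dry, 10°C/km): ΔT = -10 × 2.4 = -24°C → T = -12.1°C
Environment:
  1200 → 3600 m (environment, 8.2°C/km): ΔT = -8.2 × 2.4 = -19.68°C → T = -7.78°C
T_parcel − T_env = -12.1 − (-7.78) = -4.32°C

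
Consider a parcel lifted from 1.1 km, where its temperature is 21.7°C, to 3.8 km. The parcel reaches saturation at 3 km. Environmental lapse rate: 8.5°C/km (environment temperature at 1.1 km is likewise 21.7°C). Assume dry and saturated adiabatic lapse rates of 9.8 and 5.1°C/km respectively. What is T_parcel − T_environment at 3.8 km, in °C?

Parcel:
  From 1100 m to 3000 m (dry): cools by 9.8 × 1.9 = 18.62°C, giving 3.08°C.
  From 3000 m to 3800 m (saturated): cools by 5.1 × 0.8 = 4.08°C, giving -1°C.
Environment:
  From 1100 m to 3800 m (environment): cools by 8.5 × 2.7 = 22.95°C, giving -1.25°C.
T_parcel − T_env = -1 − (-1.25) = +0.25°C

+0.25°C (parcel warmer than environment)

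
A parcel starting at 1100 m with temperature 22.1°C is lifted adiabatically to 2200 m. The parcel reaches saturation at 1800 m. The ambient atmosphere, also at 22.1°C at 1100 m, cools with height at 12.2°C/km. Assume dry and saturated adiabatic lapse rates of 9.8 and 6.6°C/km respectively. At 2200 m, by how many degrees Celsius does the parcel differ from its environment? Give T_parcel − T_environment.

+3.92°C (parcel warmer than environment)

Parcel:
  1100–1800 m, dry: Δz = 0.7 km ⇒ ΔT = -6.86°C; T = 15.24°C
  1800–2200 m, saturated: Δz = 0.4 km ⇒ ΔT = -2.64°C; T = 12.6°C
Environment:
  1100–2200 m, environment: Δz = 1.1 km ⇒ ΔT = -13.42°C; T = 8.68°C
T_parcel − T_env = 12.6 − 8.68 = +3.92°C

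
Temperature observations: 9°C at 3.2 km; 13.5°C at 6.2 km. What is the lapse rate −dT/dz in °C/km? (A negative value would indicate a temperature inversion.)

-1.5°C/km

Γ = −ΔT/Δz = (9 − 13.5) / (6200 − 3200) m
  = -4.5°C / 3 km = -1.5°C/km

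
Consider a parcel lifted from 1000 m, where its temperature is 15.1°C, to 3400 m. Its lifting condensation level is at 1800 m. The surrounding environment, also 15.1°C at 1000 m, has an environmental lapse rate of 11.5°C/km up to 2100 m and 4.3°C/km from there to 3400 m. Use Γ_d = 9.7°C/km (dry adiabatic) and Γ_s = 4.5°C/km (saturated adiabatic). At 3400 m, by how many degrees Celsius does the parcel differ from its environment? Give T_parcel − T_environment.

Parcel:
  Dry to 1800 m: -9.7 × 0.8 km = -7.76°C, so T = 7.34°C.
  Saturated to 3400 m: -4.5 × 1.6 km = -7.2°C, so T = 0.14°C.
Environment:
  Environment, lower layer to 2100 m: -11.5 × 1.1 km = -12.65°C, so T = 2.45°C.
  Environment, upper layer to 3400 m: -4.3 × 1.3 km = -5.59°C, so T = -3.14°C.
T_parcel − T_env = 0.14 − (-3.14) = +3.28°C

+3.28°C (parcel warmer than environment)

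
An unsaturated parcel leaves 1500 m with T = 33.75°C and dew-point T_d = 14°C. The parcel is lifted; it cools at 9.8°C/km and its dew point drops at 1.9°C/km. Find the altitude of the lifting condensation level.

4000 m

T and T_d converge at 9.8 − 1.9 = 7.9°C per km
Height above start = (33.75 − 14) / 7.9 = 2.5 km
LCL altitude = 1500 m + 2500 m = 4000 m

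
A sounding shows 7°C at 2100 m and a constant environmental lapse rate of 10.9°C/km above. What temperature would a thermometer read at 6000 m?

From 2100 m to 6000 m (environmental): cools by 10.9 × 3.9 = 42.51°C, giving -35.51°C.

-35.51°C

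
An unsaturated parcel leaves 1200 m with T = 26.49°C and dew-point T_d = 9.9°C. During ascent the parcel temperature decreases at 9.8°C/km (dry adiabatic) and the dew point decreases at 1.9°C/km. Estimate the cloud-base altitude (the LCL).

3300 m

T and T_d converge at 9.8 − 1.9 = 7.9°C per km
Height above start = (26.49 − 9.9) / 7.9 = 2.1 km
LCL altitude = 1200 m + 2100 m = 3300 m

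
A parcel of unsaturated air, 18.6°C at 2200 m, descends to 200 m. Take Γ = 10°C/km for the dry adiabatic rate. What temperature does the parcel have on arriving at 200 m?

38.6°C

2200–200 m, dry adiabatic: Δz = 2 km ⇒ ΔT = +20°C; T = 38.6°C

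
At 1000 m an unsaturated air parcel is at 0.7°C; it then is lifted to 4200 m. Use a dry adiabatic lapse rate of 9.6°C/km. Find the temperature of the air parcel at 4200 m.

From 1000 m to 4200 m (dry adiabatic): cools by 9.6 × 3.2 = 30.72°C, giving -30.02°C.

-30.02°C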